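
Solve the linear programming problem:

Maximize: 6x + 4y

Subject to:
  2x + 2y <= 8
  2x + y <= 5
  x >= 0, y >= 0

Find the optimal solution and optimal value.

Feasible vertices: (0, 0), (0, 4), (1, 3), (5/2, 0)
Objective 6x + 4y at each:
  (0, 0): 0
  (0, 4): 16
  (1, 3): 18
  (5/2, 0): 15
Maximum is 18 at (1, 3).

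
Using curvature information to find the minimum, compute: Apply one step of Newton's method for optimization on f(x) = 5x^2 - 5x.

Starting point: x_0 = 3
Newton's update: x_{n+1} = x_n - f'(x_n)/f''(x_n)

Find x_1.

f(x) = 5x^2 - 5x
f'(x) = 10x + (-5), f''(x) = 10
Newton step: x_1 = x_0 - f'(x_0)/f''(x_0)
f'(3) = 25
x_1 = 3 - 25/10 = 1/2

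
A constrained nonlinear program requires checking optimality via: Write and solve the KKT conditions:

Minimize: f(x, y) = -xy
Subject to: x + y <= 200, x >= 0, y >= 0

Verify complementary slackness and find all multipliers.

Problem: min -xy s.t. x + y <= 200 (multiplier lambda), x >= 0 (mu_x), y >= 0 (mu_y)
KKT stationarity: -y + lambda - mu_x = 0, -x + lambda - mu_y = 0, with lambda, mu_x, mu_y >= 0
Complementary slackness: lambda*(x + y - 200) = 0, mu_x*x = 0, mu_y*y = 0
If lambda = 0: y = -mu_x <= 0 and x = -mu_y <= 0 force x = y = 0 with f = 0; but x = y = 100 is feasible with f = -10000 < 0, so this is not the minimum. Hence lambda > 0 and x + y = 200.
Try x > 0, y > 0 (so mu_x = mu_y = 0): y = lambda, x = lambda => x = y = lambda
x + y = 200 => 2*lambda = 200 => lambda = 100
x* = y* = 100 > 0, consistent with mu_x = mu_y = 0.
(Any feasible point with x = 0 or y = 0 has f = 0 > -10000, so the minimum is not on those boundaries.)
min(-xy) = -10000 (i.e. max xy = 10000)
Multipliers: lambda = 100, mu_x = 0, mu_y = 0
Complementary slackness: lambda*(x + y - 200) = 100*(100 + 100 - 200) = 0, mu_x*x = 0*100 = 0, mu_y*y = 0*100 = 0. Satisfied.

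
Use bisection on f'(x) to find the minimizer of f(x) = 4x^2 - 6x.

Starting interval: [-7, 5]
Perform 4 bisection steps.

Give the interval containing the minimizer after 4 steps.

Finding critical point of f(x) = 4x^2 - 6x using bisection on f'(x) = 8x + -6.
f'(x) = 0 when x = 3/4.
Starting interval: [-7, 5]
Step 1: mid = -1, f'(mid) = -14, new interval = [-1, 5]
Step 2: mid = 2, f'(mid) = 10, new interval = [-1, 2]
Step 3: mid = 1/2, f'(mid) = -2, new interval = [1/2, 2]
Step 4: mid = 5/4, f'(mid) = 4, new interval = [1/2, 5/4]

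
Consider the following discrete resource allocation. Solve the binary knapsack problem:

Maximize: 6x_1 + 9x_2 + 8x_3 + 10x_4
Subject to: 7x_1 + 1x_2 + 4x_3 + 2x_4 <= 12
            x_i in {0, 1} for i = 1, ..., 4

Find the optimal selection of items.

Items: item 1 (v=6, w=7), item 2 (v=9, w=1), item 3 (v=8, w=4), item 4 (v=10, w=2)
Capacity: 12
Checking all 16 subsets (w = total weight, v = total value):
  {}: w = 0, v = 0
  {1}: w = 7, v = 6
  {2}: w = 1, v = 9
  {3}: w = 4, v = 8
  {4}: w = 2, v = 10
  {1, 2}: w = 8, v = 15
  {1, 3}: w = 11, v = 14
  {1, 4}: w = 9, v = 16
  {2, 3}: w = 5, v = 17
  {2, 4}: w = 3, v = 19
  {3, 4}: w = 6, v = 18
  {1, 2, 3}: w = 12, v = 23
  {1, 2, 4}: w = 10, v = 25
  {1, 3, 4}: w = 13 > 12, infeasible
  {2, 3, 4}: w = 7, v = 27
  {1, 2, 3, 4}: w = 14 > 12, infeasible
Best feasible subset: items [2, 3, 4]
Total weight: 7 <= 12, total value: 27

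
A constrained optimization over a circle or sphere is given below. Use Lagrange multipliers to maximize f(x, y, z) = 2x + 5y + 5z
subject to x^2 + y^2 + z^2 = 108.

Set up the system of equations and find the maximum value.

Lagrange conditions: 2 = 2*lambda*x, 5 = 2*lambda*y, 5 = 2*lambda*z
So x:2 = y:5 = z:5, i.e. x = 2t, y = 5t, z = 5t
Constraint: t^2*(2^2 + 5^2 + 5^2) = 108
  t^2 * 54 = 108  =>  t = sqrt(2)
Maximum = 2*2t + 5*5t + 5*5t = 54*sqrt(2) = sqrt(5832)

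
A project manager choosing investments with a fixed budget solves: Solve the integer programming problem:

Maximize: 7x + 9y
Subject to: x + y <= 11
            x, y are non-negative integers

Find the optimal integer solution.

Objective: 7x + 9y, constraint: x + y <= 11
Coefficient of y is 9 > coefficient of x is 7, so allocate the entire budget to y.
Optimal: x = 0, y = 11, value = 99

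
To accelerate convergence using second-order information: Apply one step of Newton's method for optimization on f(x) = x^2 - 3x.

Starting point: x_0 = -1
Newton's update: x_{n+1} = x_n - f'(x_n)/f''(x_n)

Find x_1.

f(x) = x^2 - 3x
f'(x) = 2x + (-3), f''(x) = 2
Newton step: x_1 = x_0 - f'(x_0)/f''(x_0)
f'(-1) = -5
x_1 = -1 - -5/2 = 3/2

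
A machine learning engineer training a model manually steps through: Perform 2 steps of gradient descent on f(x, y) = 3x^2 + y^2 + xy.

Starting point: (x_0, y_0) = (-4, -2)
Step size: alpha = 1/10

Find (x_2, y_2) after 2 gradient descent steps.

f(x,y) = 3x^2 + y^2 + xy
grad_x = 6x + 1y, grad_y = 2y + 1x
Step 1: grad = (-26, -8), (-7/5, -6/5)
Step 2: grad = (-48/5, -19/5), (-11/25, -41/50)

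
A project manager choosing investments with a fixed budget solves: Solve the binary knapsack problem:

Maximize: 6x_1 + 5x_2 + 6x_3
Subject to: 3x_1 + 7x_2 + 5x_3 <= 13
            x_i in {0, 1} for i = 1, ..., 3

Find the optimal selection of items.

Items: item 1 (v=6, w=3), item 2 (v=5, w=7), item 3 (v=6, w=5)
Capacity: 13
Checking all 8 subsets (w = total weight, v = total value):
  {}: w = 0, v = 0
  {1}: w = 3, v = 6
  {2}: w = 7, v = 5
  {3}: w = 5, v = 6
  {1, 2}: w = 10, v = 11
  {1, 3}: w = 8, v = 12
  {2, 3}: w = 12, v = 11
  {1, 2, 3}: w = 15 > 13, infeasible
Best feasible subset: items [1, 3]
Total weight: 8 <= 13, total value: 12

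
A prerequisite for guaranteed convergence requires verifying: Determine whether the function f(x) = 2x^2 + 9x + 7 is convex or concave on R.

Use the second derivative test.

f(x) = 2x^2 + 9x + 7
f'(x) = 4x + 9
f''(x) = 4
Since f''(x) = 4 > 0 for all x, f is convex on R.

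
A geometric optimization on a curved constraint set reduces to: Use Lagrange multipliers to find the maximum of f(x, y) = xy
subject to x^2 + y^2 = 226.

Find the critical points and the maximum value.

Lagrange conditions: y = 2*lambda*x and x = 2*lambda*y
If x = 0 then y = 0, violating the constraint, so x, y != 0.
Dividing: y/x = x/y => x^2 = y^2 => y = x or y = -x
Constraint: 2x^2 = 226 => x^2 = 113 => x = +/-sqrt(113)
Critical points: (sqrt(113), sqrt(113)), (-sqrt(113), -sqrt(113)), (sqrt(113), -sqrt(113)), (-sqrt(113), sqrt(113))
  y = x:  xy = x^2 = 113  at (sqrt(113), sqrt(113)) and (-sqrt(113), -sqrt(113))
  y = -x: xy = -x^2 = -113 at (sqrt(113), -sqrt(113)) and (-sqrt(113), sqrt(113))
Maximum xy = 113 at (sqrt(113), sqrt(113)) and (-sqrt(113), -sqrt(113))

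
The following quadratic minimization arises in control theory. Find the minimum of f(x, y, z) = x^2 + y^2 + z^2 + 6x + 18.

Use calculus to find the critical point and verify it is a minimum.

f(x,y,z) = x^2 + y^2 + z^2 + 6x + 18
df/dx = 2x + (6) = 0 => x = -3
df/dy = 2y + (0) = 0 => y = 0
df/dz = 2z + (0) = 0 => z = 0
f(-3,0,0) = 1*(-3)^2 + 1*(0)^2 + 1*(0)^2 + 6*(-3) + 18 = 9
Hessian is diagonal with entries 2, 2, 2 > 0, confirmed minimum.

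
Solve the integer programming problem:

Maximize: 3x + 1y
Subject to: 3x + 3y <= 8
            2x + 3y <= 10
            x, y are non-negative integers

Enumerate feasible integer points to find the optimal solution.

Constraint 1: 3x + 3y <= 8
Constraint 2: 2x + 3y <= 10
Feasible x range (need y >= 0): 0 <= x <= min(8/3, 10/2) => x in {0, ..., 2}.
Enumerate feasible integer points row by row (the coefficient of y is 1 > 0, so for each x the largest feasible y gives the best value):
  x = 0: y <= min((8 - 3*0)/3, (10 - 2*0)/3) => y in {0, ..., 2}; best 3*0 + 1*2 = 2
  x = 1: y <= min((8 - 3*1)/3, (10 - 2*1)/3) => y in {0, ..., 1}; best 3*1 + 1*1 = 4
  x = 2: y <= min((8 - 3*2)/3, (10 - 2*2)/3) => y in {0}; best 3*2 + 1*0 = 6
The maximum 3x + 1y = 6 is achieved at x = 2, y = 0.
Check: 3*2 + 3*0 = 6 <= 8 and 2*2 + 3*0 = 4 <= 10.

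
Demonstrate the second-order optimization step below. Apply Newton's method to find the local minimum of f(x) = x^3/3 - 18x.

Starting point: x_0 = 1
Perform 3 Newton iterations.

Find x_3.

f(x) = x^3/3 - 18x
f'(x) = x^2 - 18, f''(x) = 2x
Newton update: x_{n+1} = x_n - (x_n^2 - 18)/(2*x_n)
Step 1: x_0 = 1, f'=-17, f''=2, x_1 = 19/2
Step 2: x_1 = 19/2, f'=289/4, f''=19, x_2 = 433/76
Step 3: x_2 = 433/76, f'=83521/5776, f''=433/38, x_3 = 291457/65816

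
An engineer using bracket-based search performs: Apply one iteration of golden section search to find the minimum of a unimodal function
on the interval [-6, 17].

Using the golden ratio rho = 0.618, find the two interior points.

Golden section search on [-6, 17].
Golden ratio rho = 0.618 (approx).
Interior points:
  x_1 = -6 + (1-0.618)*23 = 2.7860
  x_2 = -6 + 0.618*23 = 8.2140
Compare f(x_1) and f(x_2) to determine which subinterval to keep.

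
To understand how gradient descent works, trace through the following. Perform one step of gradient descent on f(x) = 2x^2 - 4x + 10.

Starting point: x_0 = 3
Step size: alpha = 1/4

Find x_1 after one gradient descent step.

f(x) = 2x^2 - 4x + 10
f'(x) = 4x - 4
f'(3) = 4*3 + (-4) = 8
x_1 = x_0 - alpha * f'(x_0) = 3 - 1/4 * 8 = 1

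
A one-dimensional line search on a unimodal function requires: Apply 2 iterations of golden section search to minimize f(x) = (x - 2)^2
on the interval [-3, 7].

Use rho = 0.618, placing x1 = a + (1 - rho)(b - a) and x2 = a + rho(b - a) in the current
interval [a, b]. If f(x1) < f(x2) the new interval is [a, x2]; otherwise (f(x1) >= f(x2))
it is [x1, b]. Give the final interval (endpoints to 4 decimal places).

Golden section search for min of f(x) = (x - 2)^2 on [-3, 7].
Each step: x1 = a + (1 - rho)(b - a), x2 = a + rho(b - a); if f(x1) < f(x2) keep [a, x2], otherwise keep [x1, b].
Step 1: [-3.0000, 7.0000], x1=0.8200 (f=1.3924), x2=3.1800 (f=1.3924); f(x1) = f(x2) (tie, not '<') => keep [0.8200, 7.0000]
Step 2: [0.8200, 7.0000], x1=3.1808 (f=1.3942), x2=4.6392 (f=6.9656); f(x1) < f(x2) => keep [0.8200, 4.6392]
Final interval: [0.8200, 4.6392]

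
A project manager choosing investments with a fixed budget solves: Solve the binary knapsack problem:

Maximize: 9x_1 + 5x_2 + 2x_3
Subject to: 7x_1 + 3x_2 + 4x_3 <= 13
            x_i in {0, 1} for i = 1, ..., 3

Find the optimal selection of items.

Items: item 1 (v=9, w=7), item 2 (v=5, w=3), item 3 (v=2, w=4)
Capacity: 13
Checking all 8 subsets (w = total weight, v = total value):
  {}: w = 0, v = 0
  {1}: w = 7, v = 9
  {2}: w = 3, v = 5
  {3}: w = 4, v = 2
  {1, 2}: w = 10, v = 14
  {1, 3}: w = 11, v = 11
  {2, 3}: w = 7, v = 7
  {1, 2, 3}: w = 14 > 13, infeasible
Best feasible subset: items [1, 2]
Total weight: 10 <= 13, total value: 14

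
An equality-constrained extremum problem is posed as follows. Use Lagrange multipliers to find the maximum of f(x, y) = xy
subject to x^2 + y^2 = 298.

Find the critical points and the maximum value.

Lagrange conditions: y = 2*lambda*x and x = 2*lambda*y
If x = 0 then y = 0, violating the constraint, so x, y != 0.
Dividing: y/x = x/y => x^2 = y^2 => y = x or y = -x
Constraint: 2x^2 = 298 => x^2 = 149 => x = +/-sqrt(149)
Critical points: (sqrt(149), sqrt(149)), (-sqrt(149), -sqrt(149)), (sqrt(149), -sqrt(149)), (-sqrt(149), sqrt(149))
  y = x:  xy = x^2 = 149  at (sqrt(149), sqrt(149)) and (-sqrt(149), -sqrt(149))
  y = -x: xy = -x^2 = -149 at (sqrt(149), -sqrt(149)) and (-sqrt(149), sqrt(149))
Maximum xy = 149 at (sqrt(149), sqrt(149)) and (-sqrt(149), -sqrt(149))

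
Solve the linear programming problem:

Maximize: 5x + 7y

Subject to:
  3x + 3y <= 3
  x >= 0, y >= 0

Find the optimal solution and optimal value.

The feasible region has vertices at [(0, 0), (1, 0), (0, 1)].
Checking objective 5x + 7y at each vertex:
  (0, 0): 5*0 + 7*0 = 0
  (1, 0): 5*1 + 7*0 = 5
  (0, 1): 5*0 + 7*1 = 7
Maximum is 7 at (0, 1).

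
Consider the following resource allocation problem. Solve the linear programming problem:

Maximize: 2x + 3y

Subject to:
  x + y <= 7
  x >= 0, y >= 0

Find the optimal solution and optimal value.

The feasible region has vertices at [(0, 0), (7, 0), (0, 7)].
Checking objective 2x + 3y at each vertex:
  (0, 0): 2*0 + 3*0 = 0
  (7, 0): 2*7 + 3*0 = 14
  (0, 7): 2*0 + 3*7 = 21
Maximum is 21 at (0, 7).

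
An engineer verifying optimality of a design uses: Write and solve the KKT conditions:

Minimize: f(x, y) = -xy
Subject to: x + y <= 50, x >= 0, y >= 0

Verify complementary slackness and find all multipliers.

Problem: min -xy s.t. x + y <= 50 (multiplier lambda), x >= 0 (mu_x), y >= 0 (mu_y)
KKT stationarity: -y + lambda - mu_x = 0, -x + lambda - mu_y = 0, with lambda, mu_x, mu_y >= 0
Complementary slackness: lambda*(x + y - 50) = 0, mu_x*x = 0, mu_y*y = 0
If lambda = 0: y = -mu_x <= 0 and x = -mu_y <= 0 force x = y = 0 with f = 0; but x = y = 25 is feasible with f = -625 < 0, so this is not the minimum. Hence lambda > 0 and x + y = 50.
Try x > 0, y > 0 (so mu_x = mu_y = 0): y = lambda, x = lambda => x = y = lambda
x + y = 50 => 2*lambda = 50 => lambda = 25
x* = y* = 25 > 0, consistent with mu_x = mu_y = 0.
(Any feasible point with x = 0 or y = 0 has f = 0 > -625, so the minimum is not on those boundaries.)
min(-xy) = -625 (i.e. max xy = 625)
Multipliers: lambda = 25, mu_x = 0, mu_y = 0
Complementary slackness: lambda*(x + y - 50) = 25*(25 + 25 - 50) = 0, mu_x*x = 0*25 = 0, mu_y*y = 0*25 = 0. Satisfied.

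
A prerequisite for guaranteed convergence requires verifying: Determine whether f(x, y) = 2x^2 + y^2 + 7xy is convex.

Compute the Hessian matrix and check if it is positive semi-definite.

f(x,y) = 2x^2 + y^2 + 7xy
Hessian H = [[4, 7], [7, 2]]
trace(H) = 6, det(H) = -41
Eigenvalues: (6 +/- sqrt(200)) / 2 = 10.07, -4.071
Since not both eigenvalues positive, f is neither convex nor concave.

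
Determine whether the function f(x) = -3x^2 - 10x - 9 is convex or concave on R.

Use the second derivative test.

f(x) = -3x^2 - 10x - 9
f'(x) = -6x - 10
f''(x) = -6
Since f''(x) = -6 < 0 for all x, f is concave on R.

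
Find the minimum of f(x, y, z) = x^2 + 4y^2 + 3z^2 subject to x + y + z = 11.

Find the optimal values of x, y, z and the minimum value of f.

Using Lagrange multipliers on f = x^2 + 4y^2 + 3z^2 with constraint x + y + z = 11:
Conditions: 2*1*x = lambda, 2*4*y = lambda, 2*3*z = lambda
So x = lambda/2, y = lambda/8, z = lambda/6
Substituting into constraint: lambda * (19/24) = 11
lambda = 264/19
x = 132/19, y = 33/19, z = 44/19
Minimum value = 1452/19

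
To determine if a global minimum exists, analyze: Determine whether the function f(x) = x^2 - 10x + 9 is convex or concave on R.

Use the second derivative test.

f(x) = x^2 - 10x + 9
f'(x) = 2x - 10
f''(x) = 2
Since f''(x) = 2 > 0 for all x, f is convex on R.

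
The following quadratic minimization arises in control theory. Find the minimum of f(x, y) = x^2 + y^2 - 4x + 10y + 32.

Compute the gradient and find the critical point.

f(x,y) = x^2 + y^2 - 4x + 10y + 32
df/dx = 2x + (-4) = 0  =>  x = 2
df/dy = 2y + (10) = 0  =>  y = -5
f(2, -5) = 1*(2)^2 + 1*(-5)^2 + -4*(2) + 10*(-5) + 32 = 3
Hessian is diagonal with entries 2, 2 > 0, so this is a minimum.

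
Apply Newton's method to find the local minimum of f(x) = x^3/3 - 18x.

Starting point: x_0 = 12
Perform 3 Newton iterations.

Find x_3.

f(x) = x^3/3 - 18x
f'(x) = x^2 - 18, f''(x) = 2x
Newton update: x_{n+1} = x_n - (x_n^2 - 18)/(2*x_n)
Step 1: x_0 = 12, f'=126, f''=24, x_1 = 27/4
Step 2: x_1 = 27/4, f'=441/16, f''=27/2, x_2 = 113/24
Step 3: x_2 = 113/24, f'=2401/576, f''=113/12, x_3 = 23137/5424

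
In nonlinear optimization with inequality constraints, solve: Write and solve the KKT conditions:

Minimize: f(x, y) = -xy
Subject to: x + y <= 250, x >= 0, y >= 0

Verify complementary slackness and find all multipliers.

Problem: min -xy s.t. x + y <= 250 (multiplier lambda), x >= 0 (mu_x), y >= 0 (mu_y)
KKT stationarity: -y + lambda - mu_x = 0, -x + lambda - mu_y = 0, with lambda, mu_x, mu_y >= 0
Complementary slackness: lambda*(x + y - 250) = 0, mu_x*x = 0, mu_y*y = 0
If lambda = 0: y = -mu_x <= 0 and x = -mu_y <= 0 force x = y = 0 with f = 0; but x = y = 125 is feasible with f = -15625 < 0, so this is not the minimum. Hence lambda > 0 and x + y = 250.
Try x > 0, y > 0 (so mu_x = mu_y = 0): y = lambda, x = lambda => x = y = lambda
x + y = 250 => 2*lambda = 250 => lambda = 125
x* = y* = 125 > 0, consistent with mu_x = mu_y = 0.
(Any feasible point with x = 0 or y = 0 has f = 0 > -15625, so the minimum is not on those boundaries.)
min(-xy) = -15625 (i.e. max xy = 15625)
Multipliers: lambda = 125, mu_x = 0, mu_y = 0
Complementary slackness: lambda*(x + y - 250) = 125*(125 + 125 - 250) = 0, mu_x*x = 0*125 = 0, mu_y*y = 0*125 = 0. Satisfied.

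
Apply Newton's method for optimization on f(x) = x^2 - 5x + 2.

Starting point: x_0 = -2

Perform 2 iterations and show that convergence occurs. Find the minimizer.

f(x) = x^2 - 5x + 2, f'(x) = 2x + (-5), f''(x) = 2
Step 1: f'(-2) = -9, x_1 = -2 - -9/2 = 5/2
Step 2: f'(5/2) = 0, x_2 = 5/2 (converged)
Newton's method converges in 1 step for quadratics.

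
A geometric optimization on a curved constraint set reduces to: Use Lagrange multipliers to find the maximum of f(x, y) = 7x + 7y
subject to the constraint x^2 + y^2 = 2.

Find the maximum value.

Set up Lagrange conditions: grad f = lambda * grad g
  7 = 2*lambda*x
  7 = 2*lambda*y
From these: x/y = 7/7, so x = 7t, y = 7t for some t.
Substitute into constraint: (7t)^2 + (7t)^2 = 2
  t^2 * 98 = 2
  t = sqrt(2/98)
Maximum = 7*x + 7*y = (7^2 + 7^2)*t = 98 * sqrt(2/98) = 14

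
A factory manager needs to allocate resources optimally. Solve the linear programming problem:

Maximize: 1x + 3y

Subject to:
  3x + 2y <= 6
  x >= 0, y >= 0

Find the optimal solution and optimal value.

The feasible region has vertices at [(0, 0), (2, 0), (0, 3)].
Checking objective 1x + 3y at each vertex:
  (0, 0): 1*0 + 3*0 = 0
  (2, 0): 1*2 + 3*0 = 2
  (0, 3): 1*0 + 3*3 = 9
Maximum is 9 at (0, 3).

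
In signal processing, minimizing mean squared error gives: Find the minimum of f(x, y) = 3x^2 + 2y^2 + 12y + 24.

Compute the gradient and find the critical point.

f(x,y) = 3x^2 + 2y^2 + 12y + 24
df/dx = 6x + (0) = 0  =>  x = 0
df/dy = 4y + (12) = 0  =>  y = -3
f(0, -3) = 3*(0)^2 + 2*(-3)^2 + 12*(-3) + 24 = 6
Hessian is diagonal with entries 6, 4 > 0, so this is a minimum.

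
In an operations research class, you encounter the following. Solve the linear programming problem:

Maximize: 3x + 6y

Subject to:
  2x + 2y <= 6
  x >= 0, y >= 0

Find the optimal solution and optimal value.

The feasible region has vertices at [(0, 0), (3, 0), (0, 3)].
Checking objective 3x + 6y at each vertex:
  (0, 0): 3*0 + 6*0 = 0
  (3, 0): 3*3 + 6*0 = 9
  (0, 3): 3*0 + 6*3 = 18
Maximum is 18 at (0, 3).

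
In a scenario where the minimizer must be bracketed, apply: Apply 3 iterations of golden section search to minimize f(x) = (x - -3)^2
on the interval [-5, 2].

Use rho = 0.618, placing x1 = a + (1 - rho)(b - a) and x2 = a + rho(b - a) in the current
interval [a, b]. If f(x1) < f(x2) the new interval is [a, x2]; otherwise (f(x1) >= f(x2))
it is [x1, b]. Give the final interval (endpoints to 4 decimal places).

Golden section search for min of f(x) = (x - -3)^2 on [-5, 2].
Each step: x1 = a + (1 - rho)(b - a), x2 = a + rho(b - a); if f(x1) < f(x2) keep [a, x2], otherwise keep [x1, b].
Step 1: [-5.0000, 2.0000], x1=-2.3260 (f=0.4543), x2=-0.6740 (f=5.4103); f(x1) < f(x2) => keep [-5.0000, -0.6740]
Step 2: [-5.0000, -0.6740], x1=-3.3475 (f=0.1207), x2=-2.3265 (f=0.4536); f(x1) < f(x2) => keep [-5.0000, -2.3265]
Step 3: [-5.0000, -2.3265], x1=-3.9787 (f=0.9579), x2=-3.3478 (f=0.1210); f(x1) > f(x2) => keep [-3.9787, -2.3265]
Final interval: [-3.9787, -2.3265]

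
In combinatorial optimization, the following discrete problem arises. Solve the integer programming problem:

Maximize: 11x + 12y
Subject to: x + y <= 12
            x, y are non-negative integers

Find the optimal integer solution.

Objective: 11x + 12y, constraint: x + y <= 12
Coefficient of y is 12 > coefficient of x is 11, so allocate the entire budget to y.
Optimal: x = 0, y = 12, value = 144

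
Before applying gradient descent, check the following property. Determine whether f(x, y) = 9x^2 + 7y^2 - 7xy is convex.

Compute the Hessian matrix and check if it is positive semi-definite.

f(x,y) = 9x^2 + 7y^2 - 7xy
Hessian H = [[18, -7], [-7, 14]]
trace(H) = 32, det(H) = 203
Eigenvalues: (32 +/- sqrt(212)) / 2 = 23.28, 8.72
Since both eigenvalues > 0, f is convex.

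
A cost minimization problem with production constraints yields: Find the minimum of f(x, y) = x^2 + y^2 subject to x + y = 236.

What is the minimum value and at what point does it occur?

Substitute y = 236 - x into f(x,y) = x^2 + y^2:
g(x) = x^2 + (236 - x)^2 = 2x^2 - 472x + 55696
g'(x) = 4x - 472 = 0  =>  x = 118
y = 236 - 118 = 118
Minimum value = 118^2 + 118^2 = 27848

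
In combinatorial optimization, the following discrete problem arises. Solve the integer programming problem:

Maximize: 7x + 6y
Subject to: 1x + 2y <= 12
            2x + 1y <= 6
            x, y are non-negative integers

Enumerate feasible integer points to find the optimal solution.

Constraint 1: 1x + 2y <= 12
Constraint 2: 2x + 1y <= 6
Feasible x range (need y >= 0): 0 <= x <= min(12/1, 6/2) => x in {0, ..., 3}.
Enumerate feasible integer points row by row (the coefficient of y is 6 > 0, so for each x the largest feasible y gives the best value):
  x = 0: y <= min((12 - 1*0)/2, (6 - 2*0)/1) => y in {0, ..., 6}; best 7*0 + 6*6 = 36
  x = 1: y <= min((12 - 1*1)/2, (6 - 2*1)/1) => y in {0, ..., 4}; best 7*1 + 6*4 = 31
  x = 2: y <= min((12 - 1*2)/2, (6 - 2*2)/1) => y in {0, ..., 2}; best 7*2 + 6*2 = 26
  x = 3: y <= min((12 - 1*3)/2, (6 - 2*3)/1) => y in {0}; best 7*3 + 6*0 = 21
The maximum 7x + 6y = 36 is achieved at x = 0, y = 6.
Check: 1*0 + 2*6 = 12 <= 12 and 2*0 + 1*6 = 6 <= 6.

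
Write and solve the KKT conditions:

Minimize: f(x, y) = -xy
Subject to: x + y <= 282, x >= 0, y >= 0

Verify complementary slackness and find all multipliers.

Problem: min -xy s.t. x + y <= 282 (multiplier lambda), x >= 0 (mu_x), y >= 0 (mu_y)
KKT stationarity: -y + lambda - mu_x = 0, -x + lambda - mu_y = 0, with lambda, mu_x, mu_y >= 0
Complementary slackness: lambda*(x + y - 282) = 0, mu_x*x = 0, mu_y*y = 0
If lambda = 0: y = -mu_x <= 0 and x = -mu_y <= 0 force x = y = 0 with f = 0; but x = y = 141 is feasible with f = -19881 < 0, so this is not the minimum. Hence lambda > 0 and x + y = 282.
Try x > 0, y > 0 (so mu_x = mu_y = 0): y = lambda, x = lambda => x = y = lambda
x + y = 282 => 2*lambda = 282 => lambda = 141
x* = y* = 141 > 0, consistent with mu_x = mu_y = 0.
(Any feasible point with x = 0 or y = 0 has f = 0 > -19881, so the minimum is not on those boundaries.)
min(-xy) = -19881 (i.e. max xy = 19881)
Multipliers: lambda = 141, mu_x = 0, mu_y = 0
Complementary slackness: lambda*(x + y - 282) = 141*(141 + 141 - 282) = 0, mu_x*x = 0*141 = 0, mu_y*y = 0*141 = 0. Satisfied.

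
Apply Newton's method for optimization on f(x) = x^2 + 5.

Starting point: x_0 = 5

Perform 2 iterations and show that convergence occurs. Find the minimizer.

f(x) = x^2 + 5, f'(x) = 2x + (0), f''(x) = 2
Step 1: f'(5) = 10, x_1 = 5 - 10/2 = 0
Step 2: f'(0) = 0, x_2 = 0 (converged)
Newton's method converges in 1 step for quadratics.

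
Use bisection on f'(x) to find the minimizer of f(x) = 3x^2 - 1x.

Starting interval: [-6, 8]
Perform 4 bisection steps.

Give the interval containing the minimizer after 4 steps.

Finding critical point of f(x) = 3x^2 - 1x using bisection on f'(x) = 6x + -1.
f'(x) = 0 when x = 1/6.
Starting interval: [-6, 8]
Step 1: mid = 1, f'(mid) = 5, new interval = [-6, 1]
Step 2: mid = -5/2, f'(mid) = -16, new interval = [-5/2, 1]
Step 3: mid = -3/4, f'(mid) = -11/2, new interval = [-3/4, 1]
Step 4: mid = 1/8, f'(mid) = -1/4, new interval = [1/8, 1]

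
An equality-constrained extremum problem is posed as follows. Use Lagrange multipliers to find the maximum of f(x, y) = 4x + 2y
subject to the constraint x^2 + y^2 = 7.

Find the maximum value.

Set up Lagrange conditions: grad f = lambda * grad g
  4 = 2*lambda*x
  2 = 2*lambda*y
From these: x/y = 4/2, so x = 4t, y = 2t for some t.
Substitute into constraint: (4t)^2 + (2t)^2 = 7
  t^2 * 20 = 7
  t = sqrt(7/20)
Maximum = 4*x + 2*y = (4^2 + 2^2)*t = 20 * sqrt(7/20) = sqrt(140)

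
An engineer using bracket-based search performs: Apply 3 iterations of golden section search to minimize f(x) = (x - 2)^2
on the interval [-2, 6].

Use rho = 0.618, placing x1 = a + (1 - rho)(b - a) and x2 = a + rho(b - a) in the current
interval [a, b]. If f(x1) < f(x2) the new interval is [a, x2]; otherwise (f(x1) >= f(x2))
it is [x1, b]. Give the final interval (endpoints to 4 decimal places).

Golden section search for min of f(x) = (x - 2)^2 on [-2, 6].
Each step: x1 = a + (1 - rho)(b - a), x2 = a + rho(b - a); if f(x1) < f(x2) keep [a, x2], otherwise keep [x1, b].
Step 1: [-2.0000, 6.0000], x1=1.0560 (f=0.8911), x2=2.9440 (f=0.8911); f(x1) = f(x2) (tie, not '<') => keep [1.0560, 6.0000]
Step 2: [1.0560, 6.0000], x1=2.9446 (f=0.8923), x2=4.1114 (f=4.4580); f(x1) < f(x2) => keep [1.0560, 4.1114]
Step 3: [1.0560, 4.1114], x1=2.2232 (f=0.0498), x2=2.9442 (f=0.8916); f(x1) < f(x2) => keep [1.0560, 2.9442]
Final interval: [1.0560, 2.9442]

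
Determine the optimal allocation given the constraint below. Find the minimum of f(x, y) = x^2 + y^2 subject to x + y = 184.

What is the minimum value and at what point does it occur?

Substitute y = 184 - x into f(x,y) = x^2 + y^2:
g(x) = x^2 + (184 - x)^2 = 2x^2 - 368x + 33856
g'(x) = 4x - 368 = 0  =>  x = 92
y = 184 - 92 = 92
Minimum value = 92^2 + 92^2 = 16928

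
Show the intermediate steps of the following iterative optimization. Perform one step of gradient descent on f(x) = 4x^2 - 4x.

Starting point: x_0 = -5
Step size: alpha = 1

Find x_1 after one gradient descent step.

f(x) = 4x^2 - 4x
f'(x) = 8x - 4
f'(-5) = 8*-5 + (-4) = -44
x_1 = x_0 - alpha * f'(x_0) = -5 - 1 * -44 = 39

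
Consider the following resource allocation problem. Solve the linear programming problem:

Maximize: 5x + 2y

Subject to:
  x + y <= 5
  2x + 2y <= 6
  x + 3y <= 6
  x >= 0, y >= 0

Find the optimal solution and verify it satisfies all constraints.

Feasible vertices: (0, 0), (0, 2), (3/2, 3/2), (3, 0)
Objective 5x + 2y at each vertex:
  (0, 0): 0
  (0, 2): 4
  (3/2, 3/2): 21/2
  (3, 0): 15
Maximum is 15 at (3, 0).
Verify constraints at (x, y) = (3, 0):
  1*3 + 1*0 = 3 <= 5
  2*3 + 2*0 = 6 <= 6 (active)
  1*3 + 3*0 = 3 <= 6
  x = 3 >= 0, y = 0 >= 0. All constraints satisfied.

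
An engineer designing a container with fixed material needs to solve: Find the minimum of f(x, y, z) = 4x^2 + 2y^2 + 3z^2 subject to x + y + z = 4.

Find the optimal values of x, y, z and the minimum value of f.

Using Lagrange multipliers on f = 4x^2 + 2y^2 + 3z^2 with constraint x + y + z = 4:
Conditions: 2*4*x = lambda, 2*2*y = lambda, 2*3*z = lambda
So x = lambda/8, y = lambda/4, z = lambda/6
Substituting into constraint: lambda * (13/24) = 4
lambda = 96/13
x = 12/13, y = 24/13, z = 16/13
Minimum value = 192/13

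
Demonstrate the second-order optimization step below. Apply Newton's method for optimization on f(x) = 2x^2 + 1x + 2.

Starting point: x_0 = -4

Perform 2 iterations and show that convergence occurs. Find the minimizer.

f(x) = 2x^2 + 1x + 2, f'(x) = 4x + (1), f''(x) = 4
Step 1: f'(-4) = -15, x_1 = -4 - -15/4 = -1/4
Step 2: f'(-1/4) = 0, x_2 = -1/4 (converged)
Newton's method converges in 1 step for quadratics.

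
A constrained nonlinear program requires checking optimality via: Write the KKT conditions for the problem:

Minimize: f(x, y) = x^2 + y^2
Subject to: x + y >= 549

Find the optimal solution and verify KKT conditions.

KKT conditions for min x^2 + y^2 s.t. x + y >= 549:
Stationarity: 2x = mu, 2y = mu
So x = y = mu/2.
Complementary slackness: mu*(x + y - 549) = 0
Primal feasibility: x + y >= 549; dual feasibility: mu >= 0
If mu = 0 then x = y = 0, but 0 + 0 < 549 is infeasible, so the constraint is active.
Constraint active: x + y = 2*(mu/2) = 549 => mu = 549
x = y = 549/2, f = 301401/2
Verify: stationarity 2*(549/2) = 549 = mu; primal 549/2 + 549/2 = 549 >= 549; dual mu = 549 >= 0; complementary slackness 549*(549 - 549) = 0. All KKT conditions hold.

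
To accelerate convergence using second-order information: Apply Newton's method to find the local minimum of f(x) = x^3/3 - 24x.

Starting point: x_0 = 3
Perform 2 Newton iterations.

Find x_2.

f(x) = x^3/3 - 24x
f'(x) = x^2 - 24, f''(x) = 2x
Newton update: x_{n+1} = x_n - (x_n^2 - 24)/(2*x_n)
Step 1: x_0 = 3, f'=-15, f''=6, x_1 = 11/2
Step 2: x_1 = 11/2, f'=25/4, f''=11, x_2 = 217/44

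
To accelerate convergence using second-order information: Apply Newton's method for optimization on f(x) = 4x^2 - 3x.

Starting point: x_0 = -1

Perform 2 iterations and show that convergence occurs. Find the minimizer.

f(x) = 4x^2 - 3x, f'(x) = 8x + (-3), f''(x) = 8
Step 1: f'(-1) = -11, x_1 = -1 - -11/8 = 3/8
Step 2: f'(3/8) = 0, x_2 = 3/8 (converged)
Newton's method converges in 1 step for quadratics.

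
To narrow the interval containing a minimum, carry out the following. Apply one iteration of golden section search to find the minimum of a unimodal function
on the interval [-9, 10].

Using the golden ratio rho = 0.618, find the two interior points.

Golden section search on [-9, 10].
Golden ratio rho = 0.618 (approx).
Interior points:
  x_1 = -9 + (1-0.618)*19 = -1.7420
  x_2 = -9 + 0.618*19 = 2.7420
Compare f(x_1) and f(x_2) to determine which subinterval to keep.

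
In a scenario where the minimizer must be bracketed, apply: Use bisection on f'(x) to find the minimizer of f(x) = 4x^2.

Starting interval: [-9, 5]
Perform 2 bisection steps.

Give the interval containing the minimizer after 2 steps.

Finding critical point of f(x) = 4x^2 using bisection on f'(x) = 8x + 0.
f'(x) = 0 when x = 0.
Starting interval: [-9, 5]
Step 1: mid = -2, f'(mid) = -16, new interval = [-2, 5]
Step 2: mid = 3/2, f'(mid) = 12, new interval = [-2, 3/2]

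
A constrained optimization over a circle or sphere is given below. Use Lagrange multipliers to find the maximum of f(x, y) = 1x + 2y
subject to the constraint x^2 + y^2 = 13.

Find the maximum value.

Set up Lagrange conditions: grad f = lambda * grad g
  1 = 2*lambda*x
  2 = 2*lambda*y
From these: x/y = 1/2, so x = 1t, y = 2t for some t.
Substitute into constraint: (1t)^2 + (2t)^2 = 13
  t^2 * 5 = 13
  t = sqrt(13/5)
Maximum = 1*x + 2*y = (1^2 + 2^2)*t = 5 * sqrt(13/5) = sqrt(65)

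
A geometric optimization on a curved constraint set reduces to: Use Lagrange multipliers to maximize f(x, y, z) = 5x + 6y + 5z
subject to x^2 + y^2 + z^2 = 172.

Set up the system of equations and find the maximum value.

Lagrange conditions: 5 = 2*lambda*x, 6 = 2*lambda*y, 5 = 2*lambda*z
So x:5 = y:6 = z:5, i.e. x = 5t, y = 6t, z = 5t
Constraint: t^2*(5^2 + 6^2 + 5^2) = 172
  t^2 * 86 = 172  =>  t = sqrt(2)
Maximum = 5*5t + 6*6t + 5*5t = 86*sqrt(2) = sqrt(14792)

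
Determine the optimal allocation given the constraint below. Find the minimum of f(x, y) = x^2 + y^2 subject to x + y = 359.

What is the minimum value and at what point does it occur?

Substitute y = 359 - x into f(x,y) = x^2 + y^2:
g(x) = x^2 + (359 - x)^2 = 2x^2 - 718x + 128881
g'(x) = 4x - 718 = 0  =>  x = 359/2
y = 359 - 359/2 = 359/2
Minimum value = (359/2)^2 + (359/2)^2 = 128881/2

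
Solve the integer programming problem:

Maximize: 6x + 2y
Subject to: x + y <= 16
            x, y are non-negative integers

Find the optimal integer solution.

Objective: 6x + 2y, constraint: x + y <= 16
Coefficient of x is 6 >= coefficient of y is 2, so allocate the entire budget to x.
Optimal: x = 16, y = 0, value = 96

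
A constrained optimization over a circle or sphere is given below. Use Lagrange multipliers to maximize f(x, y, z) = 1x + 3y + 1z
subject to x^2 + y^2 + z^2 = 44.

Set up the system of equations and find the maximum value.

Lagrange conditions: 1 = 2*lambda*x, 3 = 2*lambda*y, 1 = 2*lambda*z
So x:1 = y:3 = z:1, i.e. x = 1t, y = 3t, z = 1t
Constraint: t^2*(1^2 + 3^2 + 1^2) = 44
  t^2 * 11 = 44  =>  t = sqrt(4)
Maximum = 1*1t + 3*3t + 1*1t = 11*sqrt(4) = 22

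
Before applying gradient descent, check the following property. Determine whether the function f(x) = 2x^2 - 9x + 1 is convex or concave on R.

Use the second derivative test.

f(x) = 2x^2 - 9x + 1
f'(x) = 4x - 9
f''(x) = 4
Since f''(x) = 4 > 0 for all x, f is convex on R.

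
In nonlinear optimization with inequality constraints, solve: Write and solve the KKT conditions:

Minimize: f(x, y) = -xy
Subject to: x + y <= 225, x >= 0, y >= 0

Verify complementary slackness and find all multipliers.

Problem: min -xy s.t. x + y <= 225 (multiplier lambda), x >= 0 (mu_x), y >= 0 (mu_y)
KKT stationarity: -y + lambda - mu_x = 0, -x + lambda - mu_y = 0, with lambda, mu_x, mu_y >= 0
Complementary slackness: lambda*(x + y - 225) = 0, mu_x*x = 0, mu_y*y = 0
If lambda = 0: y = -mu_x <= 0 and x = -mu_y <= 0 force x = y = 0 with f = 0; but x = y = 225/2 is feasible with f = -50625/4 < 0, so this is not the minimum. Hence lambda > 0 and x + y = 225.
Try x > 0, y > 0 (so mu_x = mu_y = 0): y = lambda, x = lambda => x = y = lambda
x + y = 225 => 2*lambda = 225 => lambda = 225/2
x* = y* = 225/2 > 0, consistent with mu_x = mu_y = 0.
(Any feasible point with x = 0 or y = 0 has f = 0 > -50625/4, so the minimum is not on those boundaries.)
min(-xy) = -50625/4 (i.e. max xy = 50625/4)
Multipliers: lambda = 225/2, mu_x = 0, mu_y = 0
Complementary slackness: lambda*(x + y - 225) = 225/2*(225/2 + 225/2 - 225) = 0, mu_x*x = 0*225/2 = 0, mu_y*y = 0*225/2 = 0. Satisfied.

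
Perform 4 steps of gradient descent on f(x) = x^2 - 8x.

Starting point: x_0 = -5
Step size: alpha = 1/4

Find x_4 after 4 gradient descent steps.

f(x) = x^2 - 8x, f'(x) = 2x + (-8)
Step 1: f'(-5) = -18, x_1 = -5 - 1/4 * -18 = -1/2
Step 2: f'(-1/2) = -9, x_2 = -1/2 - 1/4 * -9 = 7/4
Step 3: f'(7/4) = -9/2, x_3 = 7/4 - 1/4 * -9/2 = 23/8
Step 4: f'(23/8) = -9/4, x_4 = 23/8 - 1/4 * -9/4 = 55/16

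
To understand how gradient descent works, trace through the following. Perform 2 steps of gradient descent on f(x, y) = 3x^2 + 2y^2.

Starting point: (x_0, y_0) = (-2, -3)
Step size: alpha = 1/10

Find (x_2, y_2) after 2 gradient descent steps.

f(x,y) = 3x^2 + 2y^2
grad_x = 6x + 0y, grad_y = 4y + 0x
Step 1: grad = (-12, -12), (-4/5, -9/5)
Step 2: grad = (-24/5, -36/5), (-8/25, -27/25)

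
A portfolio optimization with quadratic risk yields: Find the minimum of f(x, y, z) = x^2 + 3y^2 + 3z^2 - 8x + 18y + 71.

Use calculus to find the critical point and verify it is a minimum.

f(x,y,z) = x^2 + 3y^2 + 3z^2 - 8x + 18y + 71
df/dx = 2x + (-8) = 0 => x = 4
df/dy = 6y + (18) = 0 => y = -3
df/dz = 6z + (0) = 0 => z = 0
f(4,-3,0) = 1*(4)^2 + 3*(-3)^2 + 3*(0)^2 + -8*(4) + 18*(-3) + 71 = 28
Hessian is diagonal with entries 2, 6, 6 > 0, confirmed minimum.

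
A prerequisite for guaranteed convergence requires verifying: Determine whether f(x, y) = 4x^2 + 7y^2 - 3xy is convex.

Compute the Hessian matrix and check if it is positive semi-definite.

f(x,y) = 4x^2 + 7y^2 - 3xy
Hessian H = [[8, -3], [-3, 14]]
trace(H) = 22, det(H) = 103
Eigenvalues: (22 +/- sqrt(72)) / 2 = 15.24, 6.757
Since both eigenvalues > 0, f is convex.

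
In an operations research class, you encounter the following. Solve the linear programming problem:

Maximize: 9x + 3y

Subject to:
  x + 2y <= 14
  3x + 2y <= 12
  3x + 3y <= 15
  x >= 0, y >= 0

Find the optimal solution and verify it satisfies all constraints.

Feasible vertices: (0, 0), (0, 5), (2, 3), (4, 0)
Objective 9x + 3y at each vertex:
  (0, 0): 0
  (0, 5): 15
  (2, 3): 27
  (4, 0): 36
Maximum is 36 at (4, 0).
Verify constraints at (x, y) = (4, 0):
  1*4 + 2*0 = 4 <= 14
  3*4 + 2*0 = 12 <= 12 (active)
  3*4 + 3*0 = 12 <= 15
  x = 4 >= 0, y = 0 >= 0. All constraints satisfied.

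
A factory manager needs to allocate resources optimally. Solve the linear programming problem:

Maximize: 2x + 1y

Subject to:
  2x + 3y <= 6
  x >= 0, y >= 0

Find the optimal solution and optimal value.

The feasible region has vertices at [(0, 0), (3, 0), (0, 2)].
Checking objective 2x + 1y at each vertex:
  (0, 0): 2*0 + 1*0 = 0
  (3, 0): 2*3 + 1*0 = 6
  (0, 2): 2*0 + 1*2 = 2
Maximum is 6 at (3, 0).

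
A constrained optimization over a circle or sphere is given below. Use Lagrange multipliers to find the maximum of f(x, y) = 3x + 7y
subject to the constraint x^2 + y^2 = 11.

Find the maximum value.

Set up Lagrange conditions: grad f = lambda * grad g
  3 = 2*lambda*x
  7 = 2*lambda*y
From these: x/y = 3/7, so x = 3t, y = 7t for some t.
Substitute into constraint: (3t)^2 + (7t)^2 = 11
  t^2 * 58 = 11
  t = sqrt(11/58)
Maximum = 3*x + 7*y = (3^2 + 7^2)*t = 58 * sqrt(11/58) = sqrt(638)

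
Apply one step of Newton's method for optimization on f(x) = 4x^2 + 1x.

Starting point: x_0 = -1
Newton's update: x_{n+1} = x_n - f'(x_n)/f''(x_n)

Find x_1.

f(x) = 4x^2 + 1x
f'(x) = 8x + (1), f''(x) = 8
Newton step: x_1 = x_0 - f'(x_0)/f''(x_0)
f'(-1) = -7
x_1 = -1 - -7/8 = -1/8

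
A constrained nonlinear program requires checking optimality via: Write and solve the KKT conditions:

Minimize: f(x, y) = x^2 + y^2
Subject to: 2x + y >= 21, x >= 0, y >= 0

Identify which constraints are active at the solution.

KKT conditions for min x^2 + y^2 s.t. 2x + 1y >= 21, x >= 0, y >= 0:
Stationarity: 2x = mu*2 + mu_x, 2y = mu*1 + mu_y, with mu, mu_x, mu_y >= 0
Complementary slackness: mu*(2x + y - 21) = 0, mu_x*x = 0, mu_y*y = 0
(0, 0) is infeasible (2*0 + 1*0 < 21), so if mu = 0 stationarity would force x = mu_x/2 >= 0, y = mu_y/2 >= 0 with mu_x*x = mu_y*y = 0, i.e. x = y = 0: contradiction. Hence mu > 0 and 2x + y = 21 is active.
Try x > 0, y > 0 (so mu_x = mu_y = 0): x = 2*mu/2, y = 1*mu/2
Substitute: 2*(2*mu/2) + 1*(1*mu/2) = 21
  mu*5/2 = 21 => mu = 42/5
x* = 42/5 > 0, y* = 21/5 > 0, consistent with mu_x = mu_y = 0.
f is convex and the constraints are linear, so this KKT point is the global minimum.
f* = 441/5
Active constraints: 2x + y >= 21 (holds with equality, mu = 42/5 > 0); x >= 0 and y >= 0 are inactive (mu_x = mu_y = 0).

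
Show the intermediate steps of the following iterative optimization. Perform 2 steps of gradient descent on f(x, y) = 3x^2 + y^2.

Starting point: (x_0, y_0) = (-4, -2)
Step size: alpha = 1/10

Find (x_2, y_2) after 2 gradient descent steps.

f(x,y) = 3x^2 + y^2
grad_x = 6x + 0y, grad_y = 2y + 0x
Step 1: grad = (-24, -4), (-8/5, -8/5)
Step 2: grad = (-48/5, -16/5), (-16/25, -32/25)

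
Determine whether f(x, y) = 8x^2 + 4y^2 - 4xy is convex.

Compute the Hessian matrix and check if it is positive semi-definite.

f(x,y) = 8x^2 + 4y^2 - 4xy
Hessian H = [[16, -4], [-4, 8]]
trace(H) = 24, det(H) = 112
Eigenvalues: (24 +/- sqrt(128)) / 2 = 17.66, 6.343
Since both eigenvalues > 0, f is convex.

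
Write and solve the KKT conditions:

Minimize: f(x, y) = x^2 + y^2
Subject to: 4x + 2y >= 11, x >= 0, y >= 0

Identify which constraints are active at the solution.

KKT conditions for min x^2 + y^2 s.t. 4x + 2y >= 11, x >= 0, y >= 0:
Stationarity: 2x = mu*4 + mu_x, 2y = mu*2 + mu_y, with mu, mu_x, mu_y >= 0
Complementary slackness: mu*(4x + 2y - 11) = 0, mu_x*x = 0, mu_y*y = 0
(0, 0) is infeasible (4*0 + 2*0 < 11), so if mu = 0 stationarity would force x = mu_x/2 >= 0, y = mu_y/2 >= 0 with mu_x*x = mu_y*y = 0, i.e. x = y = 0: contradiction. Hence mu > 0 and 4x + 2y = 11 is active.
Try x > 0, y > 0 (so mu_x = mu_y = 0): x = 4*mu/2, y = 2*mu/2
Substitute: 4*(4*mu/2) + 2*(2*mu/2) = 11
  mu*20/2 = 11 => mu = 11/10
x* = 11/5 > 0, y* = 11/10 > 0, consistent with mu_x = mu_y = 0.
f is convex and the constraints are linear, so this KKT point is the global minimum.
f* = 121/20
Active constraints: 4x + 2y >= 11 (holds with equality, mu = 11/10 > 0); x >= 0 and y >= 0 are inactive (mu_x = mu_y = 0).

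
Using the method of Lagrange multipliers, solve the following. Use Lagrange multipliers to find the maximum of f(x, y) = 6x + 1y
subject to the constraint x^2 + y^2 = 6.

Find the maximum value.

Set up Lagrange conditions: grad f = lambda * grad g
  6 = 2*lambda*x
  1 = 2*lambda*y
From these: x/y = 6/1, so x = 6t, y = 1t for some t.
Substitute into constraint: (6t)^2 + (1t)^2 = 6
  t^2 * 37 = 6
  t = sqrt(6/37)
Maximum = 6*x + 1*y = (6^2 + 1^2)*t = 37 * sqrt(6/37) = sqrt(222)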